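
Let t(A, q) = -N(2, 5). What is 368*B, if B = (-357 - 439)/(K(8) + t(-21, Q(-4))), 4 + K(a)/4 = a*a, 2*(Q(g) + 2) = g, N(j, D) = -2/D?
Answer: -732320/601 ≈ -1218.5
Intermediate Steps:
Q(g) = -2 + g/2
t(A, q) = ⅖ (t(A, q) = -(-2)/5 = -1*(-⅖) = ⅖)
K(a) = -16 + 4*a² (K(a) = -16 + 4*(a*a) = -16 + 4*a²)
B = -1990/601 (B = (-357 - 439)/((-16 + 4*8²) + ⅖) = -796/((-16 + 4*64) + ⅖) = -796/((-16 + 256) + ⅖) = -796/(240 + ⅖) = -796/1202/5 = -796*5/1202 = -1990/601 ≈ -3.3111)
368*B = 368*(-1990/601) = -732320/601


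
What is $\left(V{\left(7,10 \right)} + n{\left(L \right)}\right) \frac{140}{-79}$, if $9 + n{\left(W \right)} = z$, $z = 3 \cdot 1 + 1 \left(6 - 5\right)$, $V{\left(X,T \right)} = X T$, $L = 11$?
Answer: $- \frac{9100}{79} \approx -115.19$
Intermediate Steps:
$V{\left(X,T \right)} = T X$
$z = 4$ ($z = 3 + 1 \cdot 1 = 3 + 1 = 4$)
$n{\left(W \right)} = -5$ ($n{\left(W \right)} = -9 + 4 = -5$)
$\left(V{\left(7,10 \right)} + n{\left(L \right)}\right) \frac{140}{-79} = \left(10 \cdot 7 - 5\right) \frac{140}{-79} = \left(70 - 5\right) 140 \left(- \frac{1}{79}\right) = 65 \left(- \frac{140}{79}\right) = - \frac{9100}{79}$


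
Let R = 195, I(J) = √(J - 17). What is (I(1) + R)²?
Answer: 38009 + 1560*I ≈ 38009.0 + 1560.0*I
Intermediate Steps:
I(J) = √(-17 + J)
(I(1) + R)² = (√(-17 + 1) + 195)² = (√(-16) + 195)² = (4*I + 195)² = (195 + 4*I)²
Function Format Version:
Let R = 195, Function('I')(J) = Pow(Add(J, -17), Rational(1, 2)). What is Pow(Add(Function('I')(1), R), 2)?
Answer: Add(38009, Mul(1560, I)) ≈ Add(38009., Mul(1560.0, I))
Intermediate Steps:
Function('I')(J) = Pow(Add(-17, J), Rational(1, 2))
Pow(Add(Function('I')(1), R), 2) = Pow(Add(Pow(Add(-17, 1), Rational(1, 2)), 195), 2) = Pow(Add(Pow(-16, Rational(1, 2)), 195), 2) = Pow(Add(Mul(4, I), 195), 2) = Pow(Add(195, Mul(4, I)), 2)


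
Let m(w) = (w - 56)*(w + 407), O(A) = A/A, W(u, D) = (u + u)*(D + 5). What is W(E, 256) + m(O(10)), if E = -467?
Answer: -266214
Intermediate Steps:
W(u, D) = 2*u*(5 + D) (W(u, D) = (2*u)*(5 + D) = 2*u*(5 + D))
O(A) = 1
m(w) = (-56 + w)*(407 + w)
W(E, 256) + m(O(10)) = 2*(-467)*(5 + 256) + (-22792 + 1² + 351*1) = 2*(-467)*261 + (-22792 + 1 + 351) = -243774 - 22440 = -266214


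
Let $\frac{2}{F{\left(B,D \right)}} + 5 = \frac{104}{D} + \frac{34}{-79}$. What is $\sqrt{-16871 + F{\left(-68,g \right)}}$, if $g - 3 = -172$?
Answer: $\frac{i \sqrt{650418163437}}{6209} \approx 129.89 i$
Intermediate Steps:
$g = -169$ ($g = 3 - 172 = -169$)
$F{\left(B,D \right)} = \frac{2}{- \frac{429}{79} + \frac{104}{D}}$ ($F{\left(B,D \right)} = \frac{2}{-5 + \left(\frac{104}{D} + \frac{34}{-79}\right)} = \frac{2}{-5 + \left(\frac{104}{D} + 34 \left(- \frac{1}{79}\right)\right)} = \frac{2}{-5 - \left(\frac{34}{79} - \frac{104}{D}\right)} = \frac{2}{- \frac{429}{79} + \frac{104}{D}}$)
$\sqrt{-16871 + F{\left(-68,g \right)}} = \sqrt{-16871 - - \frac{26702}{-8216 + 429 \left(-169\right)}} = \sqrt{-16871 - - \frac{26702}{-8216 - 72501}} = \sqrt{-16871 - - \frac{26702}{-80717}} = \sqrt{-16871 - \left(-26702\right) \left(- \frac{1}{80717}\right)} = \sqrt{-16871 - \frac{2054}{6209}} = \sqrt{- \frac{104754093}{6209}} = \frac{i \sqrt{650418163437}}{6209}$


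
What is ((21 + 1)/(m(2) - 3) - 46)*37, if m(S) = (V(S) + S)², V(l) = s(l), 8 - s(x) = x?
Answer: -103008/61 ≈ -1688.7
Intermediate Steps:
s(x) = 8 - x
V(l) = 8 - l
m(S) = 64 (m(S) = ((8 - S) + S)² = 8² = 64)
((21 + 1)/(m(2) - 3) - 46)*37 = ((21 + 1)/(64 - 3) - 46)*37 = (22/61 - 46)*37 = -2784/61*37 = -103008/61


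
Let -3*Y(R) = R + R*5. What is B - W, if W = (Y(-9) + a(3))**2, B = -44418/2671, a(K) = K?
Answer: -1222329/2671 ≈ -457.63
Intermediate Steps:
Y(R) = -2*R (Y(R) = -(R + R*5)/3 = -(R + 5*R)/3 = -2*R)
B = -44418/2671 (B = -44418*1/2671 = -44418/2671 ≈ -16.630)
W = 441 (W = (-2*(-9) + 3)**2 = (18 + 3)**2 = 21**2 = 441)
B - W = -44418/2671 - 1*441 = -44418/2671 - 441 = -1222329/2671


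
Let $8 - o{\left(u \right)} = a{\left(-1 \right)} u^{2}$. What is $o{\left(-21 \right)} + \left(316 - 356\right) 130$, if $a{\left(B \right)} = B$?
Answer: $-4751$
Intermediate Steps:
$o{\left(u \right)} = 8 + u^{2}$ ($o{\left(u \right)} = 8 - - u^{2} = 8 + u^{2}$)
$o{\left(-21 \right)} + \left(316 - 356\right) 130 = \left(8 + \left(-21\right)^{2}\right) + \left(316 - 356\right) 130 = \left(8 + 441\right) - 5200 = 449 - 5200 = -4751$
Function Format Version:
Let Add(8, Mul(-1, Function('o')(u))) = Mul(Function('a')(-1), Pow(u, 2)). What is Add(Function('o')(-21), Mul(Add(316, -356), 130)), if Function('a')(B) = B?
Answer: -4751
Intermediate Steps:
Function('o')(u) = Add(8, Pow(u, 2)) (Function('o')(u) = Add(8, Mul(-1, Mul(-1, Pow(u, 2)))) = Add(8, Pow(u, 2)))
Add(Function('o')(-21), Mul(Add(316, -356), 130)) = Add(Add(8, Pow(-21, 2)), Mul(Add(316, -356), 130)) = Add(Add(8, 441), Mul(-40, 130)) = Add(449, -5200) = -4751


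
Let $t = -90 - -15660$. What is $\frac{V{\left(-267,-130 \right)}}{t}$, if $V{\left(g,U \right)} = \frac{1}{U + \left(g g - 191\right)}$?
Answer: $\frac{1}{1104971760} \approx 9.05 \cdot 10^{-10}$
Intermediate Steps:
$V{\left(g,U \right)} = \frac{1}{-191 + U + g^{2}}$ ($V{\left(g,U \right)} = \frac{1}{U + \left(g^{2} - 191\right)} = \frac{1}{U + \left(-191 + g^{2}\right)} = \frac{1}{-191 + U + g^{2}}$)
$t = 15570$ ($t = -90 + 15660 = 15570$)
$\frac{V{\left(-267,-130 \right)}}{t} = \frac{1}{\left(-191 - 130 + \left(-267\right)^{2}\right) 15570} = \frac{1}{-191 - 130 + 71289} \cdot \frac{1}{15570} = \frac{1}{70968} \cdot \frac{1}{15570} = \frac{1}{1104971760}$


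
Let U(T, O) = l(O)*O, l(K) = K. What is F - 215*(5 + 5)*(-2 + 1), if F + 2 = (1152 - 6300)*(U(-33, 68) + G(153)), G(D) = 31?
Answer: -23961792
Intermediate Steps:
U(T, O) = O**2 (U(T, O) = O*O = O**2)
F = -23963942 (F = -2 + (1152 - 6300)*(68**2 + 31) = -2 - 5148*(4624 + 31) = -2 - 5148*4655 = -2 - 23963940 = -23963942)
F - 215*(5 + 5)*(-2 + 1) = -23963942 - 215*(5 + 5)*(-2 + 1) = -23963942 - 215*10*(-1) = -23963942 - 215*(-10) = -23963942 - 1*(-2150) = -23963942 + 2150 = -23961792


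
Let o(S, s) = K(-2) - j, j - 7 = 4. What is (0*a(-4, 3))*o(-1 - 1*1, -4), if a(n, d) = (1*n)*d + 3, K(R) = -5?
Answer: 0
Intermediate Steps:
j = 11 (j = 7 + 4 = 11)
a(n, d) = 3 + d*n (a(n, d) = n*d + 3 = d*n + 3 = 3 + d*n)
o(S, s) = -16 (o(S, s) = -5 - 1*11 = -5 - 11 = -16)
(0*a(-4, 3))*o(-1 - 1*1, -4) = (0*(3 + 3*(-4)))*(-16) = (0*(3 - 12))*(-16) = (0*(-9))*(-16) = 0*(-16) = 0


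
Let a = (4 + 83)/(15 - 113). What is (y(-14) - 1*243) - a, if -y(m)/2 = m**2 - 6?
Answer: -60967/98 ≈ -622.11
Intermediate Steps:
y(m) = 12 - 2*m**2 (y(m) = -2*(m**2 - 6) = -2*(-6 + m**2) = 12 - 2*m**2)
a = -87/98 (a = 87/(-98) = 87*(-1/98) = -87/98 ≈ -0.88776)
(y(-14) - 1*243) - a = ((12 - 2*(-14)**2) - 1*243) - 1*(-87/98) = ((12 - 2*196) - 243) + 87/98 = ((12 - 392) - 243) + 87/98 = (-380 - 243) + 87/98 = -623 + 87/98 = -60967/98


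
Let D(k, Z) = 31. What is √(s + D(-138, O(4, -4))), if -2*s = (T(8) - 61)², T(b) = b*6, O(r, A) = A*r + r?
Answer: I*√214/2 ≈ 7.3144*I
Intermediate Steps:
O(r, A) = r + A*r
T(b) = 6*b
s = -169/2 (s = -(6*8 - 61)²/2 = -(48 - 61)²/2 = -½*(-13)² = -½*169 = -169/2 ≈ -84.500)
√(s + D(-138, O(4, -4))) = √(-169/2 + 31) = √(-107/2) = I*√214/2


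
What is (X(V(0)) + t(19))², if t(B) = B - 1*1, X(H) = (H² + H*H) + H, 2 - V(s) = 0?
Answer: 784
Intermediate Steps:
V(s) = 2 (V(s) = 2 - 1*0 = 2 + 0 = 2)
X(H) = H + 2*H² (X(H) = (H² + H²) + H = 2*H² + H = H + 2*H²)
t(B) = -1 + B (t(B) = B - 1 = -1 + B)
(X(V(0)) + t(19))² = (2*(1 + 2*2) + (-1 + 19))² = (2*(1 + 4) + 18)² = (2*5 + 18)² = (10 + 18)² = 28² = 784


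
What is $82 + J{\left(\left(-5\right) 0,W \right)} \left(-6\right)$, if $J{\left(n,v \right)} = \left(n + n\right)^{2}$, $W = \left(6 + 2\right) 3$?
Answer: $82$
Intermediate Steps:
$W = 24$ ($W = 8 \cdot 3 = 24$)
$J{\left(n,v \right)} = 4 n^{2}$ ($J{\left(n,v \right)} = \left(2 n\right)^{2} = 4 n^{2}$)
$82 + J{\left(\left(-5\right) 0,W \right)} \left(-6\right) = 82 + 4 \left(\left(-5\right) 0\right)^{2} \left(-6\right) = 82 + 4 \cdot 0^{2} \left(-6\right) = 82 + 4 \cdot 0 \left(-6\right) = 82 + 0 \left(-6\right) = 82 + 0 = 82$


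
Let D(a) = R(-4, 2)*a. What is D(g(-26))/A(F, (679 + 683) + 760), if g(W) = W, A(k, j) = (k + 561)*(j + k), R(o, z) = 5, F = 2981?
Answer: -65/9037413 ≈ -7.1923e-6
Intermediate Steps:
A(k, j) = (561 + k)*(j + k)
D(a) = 5*a
D(g(-26))/A(F, (679 + 683) + 760) = (5*(-26))/(2981² + 561*((679 + 683) + 760) + 561*2981 + ((679 + 683) + 760)*2981) = -130/(8886361 + 561*(1362 + 760) + 1672341 + (1362 + 760)*2981) = -130/(8886361 + 561*2122 + 1672341 + 2122*2981) = -130/(8886361 + 1190442 + 1672341 + 6325682) = -130/18074826 = -130*1/18074826 = -65/9037413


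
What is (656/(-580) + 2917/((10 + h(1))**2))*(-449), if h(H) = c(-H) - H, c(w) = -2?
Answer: -186303121/7105 ≈ -26221.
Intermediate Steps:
h(H) = -2 - H
(656/(-580) + 2917/((10 + h(1))**2))*(-449) = (656/(-580) + 2917/((10 + (-2 - 1*1))**2))*(-449) = (656*(-1/580) + 2917/((10 + (-2 - 1))**2))*(-449) = (-164/145 + 2917/((10 - 3)**2))*(-449) = (-164/145 + 2917/(7**2))*(-449) = (-164/145 + 2917/49)*(-449) = (414929/7105)*(-449) = -186303121/7105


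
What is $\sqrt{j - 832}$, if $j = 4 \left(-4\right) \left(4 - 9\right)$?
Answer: $4 i \sqrt{47} \approx 27.423 i$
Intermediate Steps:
$j = 80$ ($j = \left(-16\right) \left(-5\right) = 80$)
$\sqrt{j - 832} = \sqrt{80 - 832} = \sqrt{-752} = 4 i \sqrt{47}$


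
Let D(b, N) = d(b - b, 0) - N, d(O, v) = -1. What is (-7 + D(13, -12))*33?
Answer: 132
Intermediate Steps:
D(b, N) = -1 - N
(-7 + D(13, -12))*33 = (-7 + (-1 - 1*(-12)))*33 = (-7 + (-1 + 12))*33 = (-7 + 11)*33 = 4*33 = 132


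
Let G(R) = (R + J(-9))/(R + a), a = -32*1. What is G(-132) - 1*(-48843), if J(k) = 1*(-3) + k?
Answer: 2002599/41 ≈ 48844.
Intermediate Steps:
J(k) = -3 + k
a = -32
G(R) = (-12 + R)/(-32 + R) (G(R) = (R + (-3 - 9))/(R - 32) = (R - 12)/(-32 + R) = (-12 + R)/(-32 + R))
G(-132) - 1*(-48843) = (-12 - 132)/(-32 - 132) - 1*(-48843) = -144/(-164) + 48843 = -1/164*(-144) + 48843 = 36/41 + 48843 = 2002599/41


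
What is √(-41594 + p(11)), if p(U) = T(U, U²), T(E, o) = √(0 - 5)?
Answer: √(-41594 + I*√5) ≈ 0.0055 + 203.95*I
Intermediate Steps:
T(E, o) = I*√5 (T(E, o) = √(-5) = I*√5)
p(U) = I*√5
√(-41594 + p(11)) = √(-41594 + I*√5)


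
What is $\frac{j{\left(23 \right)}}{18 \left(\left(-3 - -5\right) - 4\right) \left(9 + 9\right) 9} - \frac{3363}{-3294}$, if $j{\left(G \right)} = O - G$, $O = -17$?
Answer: $\frac{91411}{88938} \approx 1.0278$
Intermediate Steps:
$j{\left(G \right)} = -17 - G$
$\frac{j{\left(23 \right)}}{18 \left(\left(-3 - -5\right) - 4\right) \left(9 + 9\right) 9} - \frac{3363}{-3294} = \frac{-17 - 23}{18 \left(\left(-3 - -5\right) - 4\right) \left(9 + 9\right) 9} - \frac{3363}{-3294} = \frac{-17 - 23}{18 \left(\left(-3 + 5\right) - 4\right) 18 \cdot 9} - - \frac{1121}{1098} = - \frac{40}{18 \left(2 - 4\right) 18 \cdot 9} + \frac{1121}{1098} = - \frac{40}{18 \left(\left(-2\right) 18\right) 9} + \frac{1121}{1098} = - \frac{40}{18 \left(-36\right) 9} + \frac{1121}{1098} = - \frac{40}{\left(-648\right) 9} + \frac{1121}{1098} = - \frac{40}{-5832} + \frac{1121}{1098} = \left(-40\right) \left(- \frac{1}{5832}\right) + \frac{1121}{1098} = \frac{5}{729} + \frac{1121}{1098} = \frac{91411}{88938}$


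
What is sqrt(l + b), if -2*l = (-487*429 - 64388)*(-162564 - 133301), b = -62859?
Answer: 7*I*sqrt(3300542234)/2 ≈ 2.0108e+5*I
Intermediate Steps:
l = -80863159015/2 (l = -(-487*429 - 64388)*(-162564 - 133301)/2 = -(-208923 - 64388)*(-295865)/2 = -(-273311)*(-295865)/2 = -1/2*80863159015 = -80863159015/2 ≈ -4.0432e+10)
sqrt(l + b) = sqrt(-80863159015/2 - 62859) = sqrt(-80863284733/2) = 7*I*sqrt(3300542234)/2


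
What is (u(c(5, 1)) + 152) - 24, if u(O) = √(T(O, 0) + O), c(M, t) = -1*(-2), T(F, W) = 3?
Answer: 128 + √5 ≈ 130.24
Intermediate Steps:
c(M, t) = 2
u(O) = √(3 + O)
(u(c(5, 1)) + 152) - 24 = (√(3 + 2) + 152) - 24 = (√5 + 152) - 24 = (152 + √5) - 24 = 128 + √5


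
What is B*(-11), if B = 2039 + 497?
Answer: -27896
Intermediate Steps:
B = 2536
B*(-11) = 2536*(-11) = -27896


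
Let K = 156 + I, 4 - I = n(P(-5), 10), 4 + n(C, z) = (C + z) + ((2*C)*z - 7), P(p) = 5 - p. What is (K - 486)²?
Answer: 286225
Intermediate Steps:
n(C, z) = -11 + C + z + 2*C*z (n(C, z) = -4 + ((C + z) + ((2*C)*z - 7)) = -4 + ((C + z) + (2*C*z - 7)) = -4 + ((C + z) + (-7 + 2*C*z)) = -4 + (-7 + C + z + 2*C*z) = -11 + C + z + 2*C*z)
I = -205 (I = 4 - (-11 + (5 - 1*(-5)) + 10 + 2*(5 - 1*(-5))*10) = 4 - (-11 + (5 + 5) + 10 + 2*(5 + 5)*10) = 4 - (-11 + 10 + 10 + 2*10*10) = 4 - (-11 + 10 + 10 + 200) = 4 - 1*209 = 4 - 209 = -205)
K = -49 (K = 156 - 205 = -49)
(K - 486)² = (-49 - 486)² = (-535)² = 286225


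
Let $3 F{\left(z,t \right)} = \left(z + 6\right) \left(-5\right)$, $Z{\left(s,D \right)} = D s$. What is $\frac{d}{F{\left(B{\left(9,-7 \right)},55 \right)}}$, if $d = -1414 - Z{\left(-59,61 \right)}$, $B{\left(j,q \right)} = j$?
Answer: $- \frac{437}{5} \approx -87.4$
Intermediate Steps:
$F{\left(z,t \right)} = -10 - \frac{5 z}{3}$ ($F{\left(z,t \right)} = \frac{\left(z + 6\right) \left(-5\right)}{3} = \frac{\left(6 + z\right) \left(-5\right)}{3} = \frac{-30 - 5 z}{3} = -10 - \frac{5 z}{3}$)
$d = 2185$ ($d = -1414 - 61 \left(-59\right) = -1414 - -3599 = -1414 + 3599 = 2185$)
$\frac{d}{F{\left(B{\left(9,-7 \right)},55 \right)}} = \frac{2185}{-10 - 15} = \frac{2185}{-25} = 2185 \left(- \frac{1}{25}\right) = - \frac{437}{5}$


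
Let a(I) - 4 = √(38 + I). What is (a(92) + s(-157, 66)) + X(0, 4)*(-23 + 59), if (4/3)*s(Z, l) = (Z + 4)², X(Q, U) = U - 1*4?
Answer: 70243/4 + √130 ≈ 17572.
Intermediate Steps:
X(Q, U) = -4 + U (X(Q, U) = U - 4 = -4 + U)
s(Z, l) = 3*(4 + Z)²/4 (s(Z, l) = 3*(Z + 4)²/4 = 3*(4 + Z)²/4)
a(I) = 4 + √(38 + I)
(a(92) + s(-157, 66)) + X(0, 4)*(-23 + 59) = ((4 + √(38 + 92)) + 3*(4 - 157)²/4) + (-4 + 4)*(-23 + 59) = ((4 + √130) + (¾)*(-153)²) + 0*36 = ((4 + √130) + (¾)*23409) + 0 = ((4 + √130) + 70227/4) + 0 = (70243/4 + √130) + 0 = 70243/4 + √130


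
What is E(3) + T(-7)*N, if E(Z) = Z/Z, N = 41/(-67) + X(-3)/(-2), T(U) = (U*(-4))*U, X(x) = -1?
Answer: 1537/67 ≈ 22.940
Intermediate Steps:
T(U) = -4*U² (T(U) = (-4*U)*U = -4*U²)
N = -15/134 (N = 41/(-67) - 1/(-2) = 41*(-1/67) - 1*(-½) = -41/67 + ½ = -15/134 ≈ -0.11194)
E(Z) = 1
E(3) + T(-7)*N = 1 - 4*(-7)²*(-15/134) = 1 - 4*49*(-15/134) = 1 - 196*(-15/134) = 1 + 1470/67 = 1537/67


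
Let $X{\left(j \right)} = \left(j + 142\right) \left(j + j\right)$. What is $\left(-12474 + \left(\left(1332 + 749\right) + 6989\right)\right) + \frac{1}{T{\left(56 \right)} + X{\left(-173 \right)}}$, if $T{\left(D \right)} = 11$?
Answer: $- \frac{36548747}{10737} \approx -3404.0$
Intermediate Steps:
$X{\left(j \right)} = 2 j \left(142 + j\right)$ ($X{\left(j \right)} = \left(142 + j\right) 2 j = 2 j \left(142 + j\right)$)
$\left(-12474 + \left(\left(1332 + 749\right) + 6989\right)\right) + \frac{1}{T{\left(56 \right)} + X{\left(-173 \right)}} = \left(-12474 + \left(\left(1332 + 749\right) + 6989\right)\right) + \frac{1}{11 + 2 \left(-173\right) \left(142 - 173\right)} = \left(-12474 + \left(2081 + 6989\right)\right) + \frac{1}{11 + 2 \left(-173\right) \left(-31\right)} = \left(-12474 + 9070\right) + \frac{1}{11 + 10726} = -3404 + \frac{1}{10737} = - \frac{36548747}{10737}$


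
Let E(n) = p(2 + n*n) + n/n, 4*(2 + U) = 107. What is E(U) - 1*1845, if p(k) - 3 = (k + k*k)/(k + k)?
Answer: -49063/32 ≈ -1533.2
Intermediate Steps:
U = 99/4 (U = -2 + (1/4)*107 = -2 + 107/4 = 99/4 ≈ 24.750)
p(k) = 3 + (k + k**2)/(2*k) (p(k) = 3 + (k + k*k)/(k + k) = 3 + (k + k**2)/((2*k)) = 3 + (k + k**2)*(1/(2*k)) = 3 + (k + k**2)/(2*k))
E(n) = 11/2 + n**2/2 (E(n) = (7/2 + (2 + n*n)/2) + n/n = (7/2 + (2 + n**2)/2) + 1 = (7/2 + (1 + n**2/2)) + 1 = (9/2 + n**2/2) + 1 = 11/2 + n**2/2)
E(U) - 1*1845 = (11/2 + (99/4)**2/2) - 1*1845 = (11/2 + (1/2)*(9801/16)) - 1845 = (11/2 + 9801/32) - 1845 = 9977/32 - 1845 = -49063/32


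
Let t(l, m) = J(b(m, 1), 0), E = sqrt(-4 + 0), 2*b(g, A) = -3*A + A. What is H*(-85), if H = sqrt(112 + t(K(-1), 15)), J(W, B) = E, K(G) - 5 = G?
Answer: -85*sqrt(112 + 2*I) ≈ -899.59 - 8.0314*I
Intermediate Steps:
b(g, A) = -A (b(g, A) = (-3*A + A)/2 = (-2*A)/2 = -A)
E = 2*I (E = sqrt(-4) = 2*I ≈ 2.0*I)
K(G) = 5 + G
J(W, B) = 2*I
t(l, m) = 2*I
H = sqrt(112 + 2*I) ≈ 10.583 + 0.09449*I
H*(-85) = sqrt(112 + 2*I)*(-85) = -85*sqrt(112 + 2*I)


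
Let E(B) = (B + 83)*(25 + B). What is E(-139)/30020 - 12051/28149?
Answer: -798543/3706285 ≈ -0.21546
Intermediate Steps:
E(B) = (25 + B)*(83 + B) (E(B) = (83 + B)*(25 + B) = (25 + B)*(83 + B))
E(-139)/30020 - 12051/28149 = (2075 + (-139)**2 + 108*(-139))/30020 - 12051/28149 = (2075 + 19321 - 15012)*(1/30020) - 12051*1/28149 = 6384*(1/30020) - 4017/9383 = 84/395 - 4017/9383 = -798543/3706285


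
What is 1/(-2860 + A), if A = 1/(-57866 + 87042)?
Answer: -29176/83443359 ≈ -0.00034965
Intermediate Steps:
A = 1/29176 ≈ 3.4275e-5
1/(-2860 + A) = 1/(-2860 + 1/29176) = 1/(-83443359/29176) = -29176/83443359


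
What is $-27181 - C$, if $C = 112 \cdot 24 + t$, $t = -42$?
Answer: $-29827$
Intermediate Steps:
$C = 2646$ ($C = 112 \cdot 24 - 42 = 2688 - 42 = 2646$)
$-27181 - C = -27181 - 2646 = -29827$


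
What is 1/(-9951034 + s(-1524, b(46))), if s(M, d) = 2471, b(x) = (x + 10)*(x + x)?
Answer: -1/9948563 ≈ -1.0052e-7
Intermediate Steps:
b(x) = 2*x*(10 + x) (b(x) = (10 + x)*(2*x) = 2*x*(10 + x))
1/(-9951034 + s(-1524, b(46))) = 1/(-9951034 + 2471) = 1/(-9948563) = -1/9948563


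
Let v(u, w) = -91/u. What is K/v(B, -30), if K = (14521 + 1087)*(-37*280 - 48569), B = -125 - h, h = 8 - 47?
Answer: -6084591504/7 ≈ -8.6923e+8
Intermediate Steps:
h = -39
B = -86 (B = -125 - 1*(-39) = -125 + 39 = -86)
K = -919763832 (K = 15608*(-10360 - 48569) = 15608*(-58929) = -919763832)
K/v(B, -30) = -919763832/((-91/(-86))) = -919763832/((-91*(-1/86))) = -919763832/91/86 = -919763832*86/91 = -6084591504/7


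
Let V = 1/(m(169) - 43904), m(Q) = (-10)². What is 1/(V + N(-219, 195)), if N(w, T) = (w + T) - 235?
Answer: -43804/11345237 ≈ -0.0038610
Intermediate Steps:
m(Q) = 100
N(w, T) = -235 + T + w (N(w, T) = (T + w) - 235 = -235 + T + w)
V = -1/43804 (V = 1/(100 - 43904) = 1/(-43804) = -1/43804 ≈ -2.2829e-5)
1/(V + N(-219, 195)) = 1/(-1/43804 + (-235 + 195 - 219)) = 1/(-1/43804 - 259) = 1/(-11345237/43804) = -43804/11345237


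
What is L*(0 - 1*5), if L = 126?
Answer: -630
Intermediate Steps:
L*(0 - 1*5) = 126*(0 - 1*5) = 126*(0 - 5) = 126*(-5) = -630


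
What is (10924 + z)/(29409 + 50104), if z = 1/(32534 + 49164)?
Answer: 892468953/6496053074 ≈ 0.13739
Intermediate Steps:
z = 1/81698 ≈ 1.2240e-5
(10924 + z)/(29409 + 50104) = (10924 + 1/81698)/(29409 + 50104) = (892468953/81698)/79513 = (892468953/81698)*(1/79513) = 892468953/6496053074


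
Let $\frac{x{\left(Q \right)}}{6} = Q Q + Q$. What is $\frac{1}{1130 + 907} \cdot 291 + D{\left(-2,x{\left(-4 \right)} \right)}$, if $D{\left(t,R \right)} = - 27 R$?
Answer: $- \frac{13607}{7} \approx -1943.9$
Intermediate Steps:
$x{\left(Q \right)} = 6 Q + 6 Q^{2}$ ($x{\left(Q \right)} = 6 \left(Q Q + Q\right) = 6 \left(Q^{2} + Q\right) = 6 \left(Q + Q^{2}\right) = 6 Q + 6 Q^{2}$)
$\frac{1}{1130 + 907} \cdot 291 + D{\left(-2,x{\left(-4 \right)} \right)} = \frac{1}{1130 + 907} \cdot 291 - 27 \cdot 6 \left(-4\right) \left(1 - 4\right) = \frac{1}{2037} \cdot 291 - 27 \cdot 6 \left(-4\right) \left(-3\right) = \frac{1}{2037} \cdot 291 - 1944 = \frac{1}{7} - 1944 = - \frac{13607}{7}$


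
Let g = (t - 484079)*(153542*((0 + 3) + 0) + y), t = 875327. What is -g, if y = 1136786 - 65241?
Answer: -599458839408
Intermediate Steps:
y = 1071545
g = 599458839408 (g = (875327 - 484079)*(153542*((0 + 3) + 0) + 1071545) = 391248*(153542*(3 + 0) + 1071545) = 391248*(153542*3 + 1071545) = 391248*(460626 + 1071545) = 391248*1532171 = 599458839408)
-g = -1*599458839408 = -599458839408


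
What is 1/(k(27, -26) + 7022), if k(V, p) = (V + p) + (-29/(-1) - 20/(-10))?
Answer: 1/7054 ≈ 0.00014176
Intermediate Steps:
k(V, p) = 31 + V + p (k(V, p) = (V + p) + (-29*(-1) - 20*(-⅒)) = (V + p) + (29 + 2) = (V + p) + 31 = 31 + V + p)
1/(k(27, -26) + 7022) = 1/((31 + 27 - 26) + 7022) = 1/(32 + 7022) = 1/7054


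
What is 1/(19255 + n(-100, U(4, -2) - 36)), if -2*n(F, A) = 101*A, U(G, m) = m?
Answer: 1/21174 ≈ 4.7228e-5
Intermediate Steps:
n(F, A) = -101*A/2
1/(19255 + n(-100, U(4, -2) - 36)) = 1/(19255 - 101*(-2 - 36)/2) = 1/(19255 - 101/2*(-38)) = 1/(19255 + 1919) = 1/21174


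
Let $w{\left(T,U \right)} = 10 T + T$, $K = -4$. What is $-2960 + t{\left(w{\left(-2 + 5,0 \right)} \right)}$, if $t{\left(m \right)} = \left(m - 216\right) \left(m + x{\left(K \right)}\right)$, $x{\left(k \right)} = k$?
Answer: $-8267$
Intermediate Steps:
$w{\left(T,U \right)} = 11 T$
$t{\left(m \right)} = \left(-216 + m\right) \left(-4 + m\right)$ ($t{\left(m \right)} = \left(m - 216\right) \left(m - 4\right) = \left(-216 + m\right) \left(-4 + m\right)$)
$-2960 + t{\left(w{\left(-2 + 5,0 \right)} \right)} = -2960 + \left(864 + \left(11 \left(-2 + 5\right)\right)^{2} - 220 \cdot 11 \left(-2 + 5\right)\right) = -2960 + \left(864 + \left(11 \cdot 3\right)^{2} - 220 \cdot 11 \cdot 3\right) = -2960 + \left(864 + 33^{2} - 7260\right) = -2960 + \left(864 + 1089 - 7260\right) = -2960 - 5307 = -8267$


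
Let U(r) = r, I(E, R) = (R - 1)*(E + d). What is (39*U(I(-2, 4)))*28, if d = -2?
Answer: -13104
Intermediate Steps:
I(E, R) = (-1 + R)*(-2 + E) (I(E, R) = (R - 1)*(E - 2) = (-1 + R)*(-2 + E))
(39*U(I(-2, 4)))*28 = (39*(2 - 1*(-2) - 2*4 - 2*4))*28 = (39*(2 + 2 - 8 - 8))*28 = (39*(-12))*28 = -468*28 = -13104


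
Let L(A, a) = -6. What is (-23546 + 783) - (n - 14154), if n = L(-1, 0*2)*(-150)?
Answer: -9509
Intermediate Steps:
n = 900 (n = -6*(-150) = 900)
(-23546 + 783) - (n - 14154) = (-23546 + 783) - (900 - 14154) = -22763 - 1*(-13254) = -22763 + 13254 = -9509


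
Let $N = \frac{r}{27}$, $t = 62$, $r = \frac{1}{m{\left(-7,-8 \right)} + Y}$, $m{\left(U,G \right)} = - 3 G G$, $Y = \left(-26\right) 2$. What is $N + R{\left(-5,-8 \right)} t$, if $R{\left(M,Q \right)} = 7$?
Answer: $\frac{2859191}{6588} \approx 434.0$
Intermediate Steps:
$Y = -52$
$m{\left(U,G \right)} = - 3 G^{2}$
$r = - \frac{1}{244}$ ($r = \frac{1}{- 3 \left(-8\right)^{2} - 52} = \frac{1}{\left(-3\right) 64 - 52} = \frac{1}{-192 - 52} = \frac{1}{-244} = - \frac{1}{244} \approx -0.0040984$)
$N = - \frac{1}{6588}$ ($N = - \frac{1}{244 \cdot 27} = \left(- \frac{1}{244}\right) \frac{1}{27} = - \frac{1}{6588} \approx -0.00015179$)
$N + R{\left(-5,-8 \right)} t = - \frac{1}{6588} + 7 \cdot 62 = - \frac{1}{6588} + 434 = \frac{2859191}{6588}$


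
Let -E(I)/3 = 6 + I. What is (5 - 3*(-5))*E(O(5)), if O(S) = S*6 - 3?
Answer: -1980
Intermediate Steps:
O(S) = -3 + 6*S (O(S) = 6*S - 3 = -3 + 6*S)
E(I) = -18 - 3*I (E(I) = -3*(6 + I) = -18 - 3*I)
(5 - 3*(-5))*E(O(5)) = (5 - 3*(-5))*(-18 - 3*(-3 + 6*5)) = (5 + 15)*(-18 - 3*(-3 + 30)) = 20*(-18 - 3*27) = 20*(-18 - 81) = 20*(-99) = -1980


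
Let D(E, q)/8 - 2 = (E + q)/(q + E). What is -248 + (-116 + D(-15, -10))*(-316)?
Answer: 28824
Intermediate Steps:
D(E, q) = 24 (D(E, q) = 16 + 8*((E + q)/(q + E)) = 16 + 8*((E + q)/(E + q)) = 16 + 8*1 = 16 + 8 = 24)
-248 + (-116 + D(-15, -10))*(-316) = -248 + (-116 + 24)*(-316) = -248 - 92*(-316) = -248 + 29072 = 28824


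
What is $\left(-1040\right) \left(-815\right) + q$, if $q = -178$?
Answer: $847422$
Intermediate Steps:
$\left(-1040\right) \left(-815\right) + q = \left(-1040\right) \left(-815\right) - 178 = 847600 - 178 = 847422$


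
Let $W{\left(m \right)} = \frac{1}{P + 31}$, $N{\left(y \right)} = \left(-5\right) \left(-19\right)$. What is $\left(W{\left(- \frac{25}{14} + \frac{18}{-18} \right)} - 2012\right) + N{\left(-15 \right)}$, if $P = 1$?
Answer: $- \frac{61343}{32} \approx -1917.0$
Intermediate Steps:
$N{\left(y \right)} = 95$
$W{\left(m \right)} = \frac{1}{32}$ ($W{\left(m \right)} = \frac{1}{1 + 31} = \frac{1}{32}$)
$\left(W{\left(- \frac{25}{14} + \frac{18}{-18} \right)} - 2012\right) + N{\left(-15 \right)} = \left(\frac{1}{32} - 2012\right) + 95 = - \frac{64383}{32} + 95 = - \frac{61343}{32}$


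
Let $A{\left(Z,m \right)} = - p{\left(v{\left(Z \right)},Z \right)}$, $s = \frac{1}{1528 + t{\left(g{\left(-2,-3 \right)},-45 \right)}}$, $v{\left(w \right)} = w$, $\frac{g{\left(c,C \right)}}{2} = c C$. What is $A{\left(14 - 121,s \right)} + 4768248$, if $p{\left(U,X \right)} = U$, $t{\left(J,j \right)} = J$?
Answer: $4768355$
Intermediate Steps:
$g{\left(c,C \right)} = 2 C c$ ($g{\left(c,C \right)} = 2 c C = 2 C c$)
$s = \frac{1}{1540}$ ($s = \frac{1}{1528 + 2 \left(-3\right) \left(-2\right)} = \frac{1}{1528 + 12} = \frac{1}{1540} \approx 0.00064935$)
$A{\left(Z,m \right)} = - Z$
$A{\left(14 - 121,s \right)} + 4768248 = - (14 - 121) + 4768248 = \left(-1\right) \left(-107\right) + 4768248 = 107 + 4768248 = 4768355$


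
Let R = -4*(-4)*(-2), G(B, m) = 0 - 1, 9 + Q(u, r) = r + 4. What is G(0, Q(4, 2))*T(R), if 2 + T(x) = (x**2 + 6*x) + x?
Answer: -798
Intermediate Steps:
Q(u, r) = -5 + r (Q(u, r) = -9 + (r + 4) = -9 + (4 + r) = -5 + r)
G(B, m) = -1
R = -32 (R = 16*(-2) = -32)
T(x) = -2 + x**2 + 7*x (T(x) = -2 + ((x**2 + 6*x) + x) = -2 + (x**2 + 7*x) = -2 + x**2 + 7*x)
G(0, Q(4, 2))*T(R) = -(-2 + (-32)**2 + 7*(-32)) = -(-2 + 1024 - 224) = -1*798 = -798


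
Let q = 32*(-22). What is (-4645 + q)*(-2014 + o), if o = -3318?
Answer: 28520868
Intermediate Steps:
q = -704
(-4645 + q)*(-2014 + o) = (-4645 - 704)*(-2014 - 3318) = -5349*(-5332) = 28520868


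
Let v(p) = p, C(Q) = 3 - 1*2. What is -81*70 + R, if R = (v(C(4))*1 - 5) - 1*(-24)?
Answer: -5650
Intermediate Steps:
C(Q) = 1 (C(Q) = 3 - 2 = 1)
R = 20 (R = (1*1 - 5) - 1*(-24) = (1 - 5) + 24 = -4 + 24 = 20)
-81*70 + R = -81*70 + 20 = -5670 + 20 = -5650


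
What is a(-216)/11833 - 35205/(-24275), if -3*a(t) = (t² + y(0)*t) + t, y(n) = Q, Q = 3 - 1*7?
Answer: 6762513/57449215 ≈ 0.11771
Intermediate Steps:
Q = -4 (Q = 3 - 7 = -4)
y(n) = -4
a(t) = t - t²/3 (a(t) = -((t² - 4*t) + t)/3 = -(t² - 3*t)/3 = t - t²/3)
a(-216)/11833 - 35205/(-24275) = ((⅓)*(-216)*(3 - 1*(-216)))/11833 - 35205/(-24275) = ((⅓)*(-216)*(3 + 216))*(1/11833) - 35205*(-1/24275) = ((⅓)*(-216)*219)*(1/11833) + 7041/4855 = -15768*1/11833 + 7041/4855 = -15768/11833 + 7041/4855 = 6762513/57449215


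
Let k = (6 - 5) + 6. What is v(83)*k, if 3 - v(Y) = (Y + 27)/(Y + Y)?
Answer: 1358/83 ≈ 16.361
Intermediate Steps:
k = 7 (k = 1 + 6 = 7)
v(Y) = 3 - (27 + Y)/(2*Y) (v(Y) = 3 - (Y + 27)/(Y + Y) = 3 - (27 + Y)/(2*Y))
v(83)*k = ((½)*(-27 + 5*83)/83)*7 = ((½)*(1/83)*(-27 + 415))*7 = ((½)*(1/83)*388)*7 = (194/83)*7 = 1358/83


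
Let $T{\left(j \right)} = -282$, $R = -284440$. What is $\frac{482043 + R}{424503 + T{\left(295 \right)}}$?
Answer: $\frac{28229}{60603} \approx 0.4658$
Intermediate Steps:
$\frac{482043 + R}{424503 + T{\left(295 \right)}} = \frac{482043 - 284440}{424503 - 282} = \frac{197603}{424221} = 197603 \cdot \frac{1}{424221} = \frac{28229}{60603}$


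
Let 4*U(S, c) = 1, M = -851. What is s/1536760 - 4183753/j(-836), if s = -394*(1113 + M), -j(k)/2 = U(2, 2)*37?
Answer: 3214711175281/14215030 ≈ 2.2615e+5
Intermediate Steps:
U(S, c) = 1/4 (U(S, c) = (1/4)*1 = 1/4)
j(k) = -37/2
s = -103228 (s = -394*(1113 - 851) = -394*262 = -103228)
s/1536760 - 4183753/j(-836) = -103228/1536760 - 4183753/(-37/2) = -103228*1/1536760 - 4183753*(-2/37) = -25807/384190 + 8367506/37 = 3214711175281/14215030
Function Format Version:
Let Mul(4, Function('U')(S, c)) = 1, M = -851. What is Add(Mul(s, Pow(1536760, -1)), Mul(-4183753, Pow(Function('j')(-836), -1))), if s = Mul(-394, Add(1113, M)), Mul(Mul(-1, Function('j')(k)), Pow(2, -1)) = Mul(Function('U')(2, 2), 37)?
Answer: Rational(3214711175281, 14215030) ≈ 2.2615e+5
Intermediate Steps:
Function('U')(S, c) = Rational(1, 4) (Function('U')(S, c) = Mul(Rational(1, 4), 1) = Rational(1, 4))
Function('j')(k) = Rational(-37, 2) (Function('j')(k) = Mul(-2, Mul(Rational(1, 4), 37)) = Mul(-2, Rational(37, 4)) = Rational(-37, 2))
s = -103228 (s = Mul(-394, Add(1113, -851)) = Mul(-394, 262) = -103228)
Add(Mul(s, Pow(1536760, -1)), Mul(-4183753, Pow(Function('j')(-836), -1))) = Add(Mul(-103228, Pow(1536760, -1)), Mul(-4183753, Pow(Rational(-37, 2), -1))) = Add(Mul(-103228, Rational(1, 1536760)), Mul(-4183753, Rational(-2, 37))) = Add(Rational(-25807, 384190), Rational(8367506, 37)) = Rational(3214711175281, 14215030)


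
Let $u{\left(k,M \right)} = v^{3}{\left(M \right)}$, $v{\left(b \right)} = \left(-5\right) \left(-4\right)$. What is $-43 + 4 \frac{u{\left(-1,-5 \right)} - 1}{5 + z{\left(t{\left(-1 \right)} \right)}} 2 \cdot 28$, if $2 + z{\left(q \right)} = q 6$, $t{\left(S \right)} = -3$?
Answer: $- \frac{1792421}{15} \approx -1.1949 \cdot 10^{5}$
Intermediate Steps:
$v{\left(b \right)} = 20$
$u{\left(k,M \right)} = 8000$ ($u{\left(k,M \right)} = 20^{3} = 8000$)
$z{\left(q \right)} = -2 + 6 q$ ($z{\left(q \right)} = -2 + q 6 = -2 + 6 q$)
$-43 + 4 \frac{u{\left(-1,-5 \right)} - 1}{5 + z{\left(t{\left(-1 \right)} \right)}} 2 \cdot 28 = -43 + 4 \frac{8000 - 1}{5 + \left(-2 + 6 \left(-3\right)\right)} 2 \cdot 28 = -43 + 4 \frac{7999}{5 - 20} \cdot 2 \cdot 28 = -43 + 4 \frac{7999}{-15} \cdot 2 \cdot 28 = -43 + 4 \cdot 7999 \left(- \frac{1}{15}\right) 2 \cdot 28 = -43 + 4 \left(- \frac{7999}{15}\right) 2 \cdot 28 = -43 + \left(- \frac{31996}{15}\right) 2 \cdot 28 = -43 - \frac{1791776}{15} = - \frac{1792421}{15}$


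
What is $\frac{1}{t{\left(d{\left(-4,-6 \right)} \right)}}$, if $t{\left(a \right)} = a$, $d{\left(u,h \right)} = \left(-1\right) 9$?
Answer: $- \frac{1}{9} \approx -0.11111$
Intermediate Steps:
$d{\left(u,h \right)} = -9$
$\frac{1}{t{\left(d{\left(-4,-6 \right)} \right)}} = \frac{1}{-9} = - \frac{1}{9}$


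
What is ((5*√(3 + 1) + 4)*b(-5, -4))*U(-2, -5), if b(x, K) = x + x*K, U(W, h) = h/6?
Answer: -175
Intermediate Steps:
U(W, h) = h/6 (U(W, h) = h*(⅙) = h/6)
b(x, K) = x + K*x
((5*√(3 + 1) + 4)*b(-5, -4))*U(-2, -5) = ((5*√(3 + 1) + 4)*(-5*(1 - 4)))*((⅙)*(-5)) = ((5*√4 + 4)*(-5*(-3)))*(-⅚) = ((5*2 + 4)*15)*(-⅚) = ((10 + 4)*15)*(-⅚) = (14*15)*(-⅚) = 210*(-⅚) = -175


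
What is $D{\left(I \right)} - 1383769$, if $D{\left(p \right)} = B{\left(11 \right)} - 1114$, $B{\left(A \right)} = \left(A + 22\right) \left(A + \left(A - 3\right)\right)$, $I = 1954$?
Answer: $-1384256$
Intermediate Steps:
$B{\left(A \right)} = \left(-3 + 2 A\right) \left(22 + A\right)$ ($B{\left(A \right)} = \left(22 + A\right) \left(A + \left(-3 + A\right)\right) = \left(22 + A\right) \left(-3 + 2 A\right) = \left(-3 + 2 A\right) \left(22 + A\right)$)
$D{\left(p \right)} = -487$ ($D{\left(p \right)} = \left(-66 + 2 \cdot 11^{2} + 41 \cdot 11\right) - 1114 = \left(-66 + 2 \cdot 121 + 451\right) - 1114 = \left(-66 + 242 + 451\right) - 1114 = 627 - 1114 = -487$)
$D{\left(I \right)} - 1383769 = -487 - 1383769 = -1384256$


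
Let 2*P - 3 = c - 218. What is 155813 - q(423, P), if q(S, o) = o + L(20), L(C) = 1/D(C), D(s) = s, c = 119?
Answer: 3117219/20 ≈ 1.5586e+5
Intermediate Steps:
P = -48 (P = 3/2 + (119 - 218)/2 = 3/2 + (½)*(-99) = 3/2 - 99/2 = -48)
L(C) = 1/C
q(S, o) = 1/20 + o (q(S, o) = o + 1/20 = 1/20 + o)
155813 - q(423, P) = 155813 - (1/20 - 48) = 155813 - 1*(-959/20) = 155813 + 959/20 = 3117219/20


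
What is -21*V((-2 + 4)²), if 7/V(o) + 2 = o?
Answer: -147/2 ≈ -73.500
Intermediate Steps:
V(o) = 7/(-2 + o)
-21*V((-2 + 4)²) = -147/(-2 + (-2 + 4)²) = -147/(-2 + 2²) = -147/(-2 + 4) = -147/2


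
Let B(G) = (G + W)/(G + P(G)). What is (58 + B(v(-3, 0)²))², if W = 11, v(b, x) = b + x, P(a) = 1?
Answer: 3600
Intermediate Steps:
B(G) = (11 + G)/(1 + G) (B(G) = (G + 11)/(G + 1) = (11 + G)/(1 + G))
(58 + B(v(-3, 0)²))² = (58 + (11 + (-3 + 0)²)/(1 + (-3 + 0)²))² = (58 + (11 + (-3)²)/(1 + (-3)²))² = (58 + (11 + 9)/(1 + 9))² = (58 + 20/10)² = (58 + (⅒)*20)² = (58 + 2)² = 60² = 3600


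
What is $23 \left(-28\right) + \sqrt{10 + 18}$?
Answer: $-644 + 2 \sqrt{7} \approx -638.71$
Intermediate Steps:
$23 \left(-28\right) + \sqrt{10 + 18} = -644 + \sqrt{28} = -644 + 2 \sqrt{7}$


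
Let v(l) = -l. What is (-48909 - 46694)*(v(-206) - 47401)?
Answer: 4511983585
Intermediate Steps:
(-48909 - 46694)*(v(-206) - 47401) = (-48909 - 46694)*(-1*(-206) - 47401) = -95603*(206 - 47401) = -95603*(-47195) = 4511983585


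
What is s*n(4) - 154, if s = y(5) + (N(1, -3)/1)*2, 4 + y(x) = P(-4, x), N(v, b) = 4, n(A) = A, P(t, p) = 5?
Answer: -118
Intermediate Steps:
y(x) = 1 (y(x) = -4 + 5 = 1)
s = 9 (s = 1 + (4/1)*2 = 1 + (4*1)*2 = 1 + 4*2 = 1 + 8 = 9)
s*n(4) - 154 = 9*4 - 154 = 36 - 154 = -118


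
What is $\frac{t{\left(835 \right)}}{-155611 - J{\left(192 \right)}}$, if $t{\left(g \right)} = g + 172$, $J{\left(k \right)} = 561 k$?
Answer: $- \frac{1007}{263323} \approx -0.0038242$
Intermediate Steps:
$t{\left(g \right)} = 172 + g$
$\frac{t{\left(835 \right)}}{-155611 - J{\left(192 \right)}} = \frac{172 + 835}{-155611 - 561 \cdot 192} = \frac{1007}{-155611 - 107712} = \frac{1007}{-263323} = 1007 \left(- \frac{1}{263323}\right) = - \frac{1007}{263323}$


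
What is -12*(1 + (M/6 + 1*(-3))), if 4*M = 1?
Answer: 47/2 ≈ 23.500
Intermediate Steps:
M = ¼ (M = (¼)*1 = ¼ ≈ 0.25000)
-12*(1 + (M/6 + 1*(-3))) = -12*(1 + ((¼)/6 + 1*(-3))) = -12*(1 + ((¼)*(⅙) - 3)) = -12*(1 + (1/24 - 3)) = -12*(1 - 71/24) = -12*(-47/24) = 47/2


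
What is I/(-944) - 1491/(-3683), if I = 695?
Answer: -1152181/3476752 ≈ -0.33140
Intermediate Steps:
I/(-944) - 1491/(-3683) = 695/(-944) - 1491/(-3683) = 695*(-1/944) - 1491*(-1/3683) = -695/944 + 1491/3683 = -1152181/3476752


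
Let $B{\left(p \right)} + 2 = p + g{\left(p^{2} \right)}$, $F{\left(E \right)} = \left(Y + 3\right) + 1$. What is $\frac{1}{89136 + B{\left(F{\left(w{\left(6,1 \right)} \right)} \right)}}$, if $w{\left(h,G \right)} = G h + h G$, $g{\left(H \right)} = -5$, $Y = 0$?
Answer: $\frac{1}{89133} \approx 1.1219 \cdot 10^{-5}$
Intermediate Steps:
$w{\left(h,G \right)} = 2 G h$ ($w{\left(h,G \right)} = G h + G h = 2 G h$)
$F{\left(E \right)} = 4$ ($F{\left(E \right)} = \left(0 + 3\right) + 1 = 3 + 1 = 4$)
$B{\left(p \right)} = -7 + p$ ($B{\left(p \right)} = -2 + \left(p - 5\right) = -2 + \left(-5 + p\right) = -7 + p$)
$\frac{1}{89136 + B{\left(F{\left(w{\left(6,1 \right)} \right)} \right)}} = \frac{1}{89136 + \left(-7 + 4\right)} = \frac{1}{89136 - 3} = \frac{1}{89133}$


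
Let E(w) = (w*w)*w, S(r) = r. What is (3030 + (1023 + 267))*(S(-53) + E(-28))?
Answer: -95061600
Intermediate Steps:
E(w) = w**3 (E(w) = w**2*w = w**3)
(3030 + (1023 + 267))*(S(-53) + E(-28)) = (3030 + (1023 + 267))*(-53 + (-28)**3) = (3030 + 1290)*(-53 - 21952) = 4320*(-22005) = -95061600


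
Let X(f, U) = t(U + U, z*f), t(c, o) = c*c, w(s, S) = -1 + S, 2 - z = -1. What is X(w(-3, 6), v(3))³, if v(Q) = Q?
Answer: 46656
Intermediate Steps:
z = 3 (z = 2 - 1*(-1) = 2 + 1 = 3)
t(c, o) = c²
X(f, U) = 4*U² (X(f, U) = (U + U)² = (2*U)² = 4*U²)
X(w(-3, 6), v(3))³ = (4*3²)³ = (4*9)³ = 36³ = 46656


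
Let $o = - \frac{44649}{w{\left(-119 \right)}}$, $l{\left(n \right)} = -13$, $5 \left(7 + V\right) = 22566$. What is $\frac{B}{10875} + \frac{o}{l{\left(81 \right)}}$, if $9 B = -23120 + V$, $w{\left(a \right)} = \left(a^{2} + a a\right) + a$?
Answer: $- \frac{151513836}{2215110625} \approx -0.0684$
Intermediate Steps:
$V = \frac{22531}{5}$ ($V = -7 + \frac{1}{5} \cdot 22566 = -7 + \frac{22566}{5} = \frac{22531}{5} \approx 4506.2$)
$w{\left(a \right)} = a + 2 a^{2}$ ($w{\left(a \right)} = \left(a^{2} + a^{2}\right) + a = 2 a^{2} + a = a + 2 a^{2}$)
$B = - \frac{10341}{5}$ ($B = \frac{-23120 + \frac{22531}{5}}{9} = \frac{1}{9} \left(- \frac{93069}{5}\right) = - \frac{10341}{5} \approx -2068.2$)
$o = - \frac{14883}{9401}$ ($o = - \frac{44649}{\left(-119\right) \left(1 + 2 \left(-119\right)\right)} = - \frac{44649}{\left(-119\right) \left(1 - 238\right)} = - \frac{44649}{\left(-119\right) \left(-237\right)} = - \frac{44649}{28203} = \left(-44649\right) \frac{1}{28203} = - \frac{14883}{9401} \approx -1.5831$)
$\frac{B}{10875} + \frac{o}{l{\left(81 \right)}} = - \frac{10341}{5 \cdot 10875} - \frac{14883}{9401 \left(-13\right)} = \left(- \frac{10341}{5}\right) \frac{1}{10875} - - \frac{14883}{122213} = - \frac{3447}{18125} + \frac{14883}{122213} = - \frac{151513836}{2215110625}$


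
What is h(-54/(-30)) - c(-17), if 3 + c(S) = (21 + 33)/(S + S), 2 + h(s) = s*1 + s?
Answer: 526/85 ≈ 6.1882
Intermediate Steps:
h(s) = -2 + 2*s (h(s) = -2 + (s*1 + s) = -2 + (s + s) = -2 + 2*s)
c(S) = -3 + 27/S (c(S) = -3 + (21 + 33)/(S + S) = -3 + 54/((2*S)) = -3 + 54*(1/(2*S)) = -3 + 27/S)
h(-54/(-30)) - c(-17) = (-2 + 2*(-54/(-30))) - (-3 + 27/(-17)) = (-2 + 2*(-54*(-1/30))) - (-3 + 27*(-1/17)) = (-2 + 2*(9/5)) - (-3 - 27/17) = (-2 + 18/5) - 1*(-78/17) = 8/5 + 78/17 = 526/85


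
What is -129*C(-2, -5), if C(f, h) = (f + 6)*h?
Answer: 2580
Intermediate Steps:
C(f, h) = h*(6 + f) (C(f, h) = (6 + f)*h = h*(6 + f))
-129*C(-2, -5) = -(-645)*(6 - 2) = -(-645)*4 = -129*(-20) = 2580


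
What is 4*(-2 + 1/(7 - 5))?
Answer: -6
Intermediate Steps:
4*(-2 + 1/(7 - 5)) = 4*(-2 + 1/2) = 4*(-2 + ½) = 4*(-3/2) = -6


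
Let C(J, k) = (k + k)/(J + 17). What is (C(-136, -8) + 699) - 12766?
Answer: -1435957/119 ≈ -12067.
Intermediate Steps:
C(J, k) = 2*k/(17 + J) (C(J, k) = (2*k)/(17 + J) = 2*k/(17 + J))
(C(-136, -8) + 699) - 12766 = (2*(-8)/(17 - 136) + 699) - 12766 = (2*(-8)/(-119) + 699) - 12766 = (2*(-8)*(-1/119) + 699) - 12766 = (16/119 + 699) - 12766 = 83197/119 - 12766 = -1435957/119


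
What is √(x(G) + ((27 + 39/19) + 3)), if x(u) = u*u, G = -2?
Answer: √13015/19 ≈ 6.0044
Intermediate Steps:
x(u) = u²
√(x(G) + ((27 + 39/19) + 3)) = √((-2)² + ((27 + 39/19) + 3)) = √(4 + ((27 + 39*(1/19)) + 3)) = √(4 + ((27 + 39/19) + 3)) = √(4 + (552/19 + 3)) = √(4 + 609/19) = √(685/19) = √13015/19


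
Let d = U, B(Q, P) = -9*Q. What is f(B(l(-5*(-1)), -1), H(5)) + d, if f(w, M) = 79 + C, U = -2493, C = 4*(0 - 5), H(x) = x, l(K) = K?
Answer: -2434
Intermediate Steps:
C = -20 (C = 4*(-5) = -20)
f(w, M) = 59 (f(w, M) = 79 - 20 = 59)
d = -2493
f(B(l(-5*(-1)), -1), H(5)) + d = 59 - 2493 = -2434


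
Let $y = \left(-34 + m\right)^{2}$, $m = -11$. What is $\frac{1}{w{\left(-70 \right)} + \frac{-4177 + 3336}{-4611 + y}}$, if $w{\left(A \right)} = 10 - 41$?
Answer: $- \frac{2586}{79325} \approx -0.0326$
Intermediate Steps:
$w{\left(A \right)} = -31$
$y = 2025$ ($y = \left(-34 - 11\right)^{2} = \left(-45\right)^{2} = 2025$)
$\frac{1}{w{\left(-70 \right)} + \frac{-4177 + 3336}{-4611 + y}} = \frac{1}{-31 + \frac{-4177 + 3336}{-4611 + 2025}} = \frac{1}{-31 - \frac{841}{-2586}} = \frac{1}{-31 - - \frac{841}{2586}} = \frac{1}{-31 + \frac{841}{2586}} = \frac{1}{- \frac{79325}{2586}} = - \frac{2586}{79325}$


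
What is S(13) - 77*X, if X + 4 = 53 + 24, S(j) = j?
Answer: -5608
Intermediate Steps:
X = 73 (X = -4 + (53 + 24) = -4 + 77 = 73)
S(13) - 77*X = 13 - 77*73 = 13 - 5621 = -5608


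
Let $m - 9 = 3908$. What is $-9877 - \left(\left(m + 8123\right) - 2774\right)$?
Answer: $-19143$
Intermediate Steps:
$m = 3917$ ($m = 9 + 3908 = 3917$)
$-9877 - \left(\left(m + 8123\right) - 2774\right) = -9877 - \left(\left(3917 + 8123\right) - 2774\right) = -9877 - \left(12040 - 2774\right) = -9877 - 9266 = -19143$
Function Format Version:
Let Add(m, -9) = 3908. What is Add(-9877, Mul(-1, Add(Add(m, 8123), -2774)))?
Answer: -19143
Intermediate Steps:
m = 3917 (m = Add(9, 3908) = 3917)
Add(-9877, Mul(-1, Add(Add(m, 8123), -2774))) = Add(-9877, Mul(-1, Add(Add(3917, 8123), -2774))) = Add(-9877, Mul(-1, Add(12040, -2774))) = Add(-9877, Mul(-1, 9266)) = Add(-9877, -9266) = -19143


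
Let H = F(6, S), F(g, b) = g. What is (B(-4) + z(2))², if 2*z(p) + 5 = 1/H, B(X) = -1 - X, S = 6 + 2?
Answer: 49/144 ≈ 0.34028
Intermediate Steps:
S = 8
H = 6
z(p) = -29/12 (z(p) = -5/2 + (½)/6 = -5/2 + (½)*(⅙) = -5/2 + 1/12 = -29/12)
(B(-4) + z(2))² = ((-1 - 1*(-4)) - 29/12)² = ((-1 + 4) - 29/12)² = (3 - 29/12)² = (7/12)² = 49/144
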